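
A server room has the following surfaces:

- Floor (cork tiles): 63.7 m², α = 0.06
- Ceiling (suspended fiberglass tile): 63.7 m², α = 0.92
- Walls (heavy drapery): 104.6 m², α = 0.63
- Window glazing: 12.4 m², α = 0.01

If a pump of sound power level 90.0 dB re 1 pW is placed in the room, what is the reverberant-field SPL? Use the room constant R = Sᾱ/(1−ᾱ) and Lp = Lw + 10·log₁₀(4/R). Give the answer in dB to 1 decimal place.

71.7 dB

Σ(Sᵢαᵢ) = 63.7·0.06 + 63.7·0.92 + 104.6·0.63 + 12.4·0.01 = 128.448; total area S = 244.4 m².
ᾱ = 128.448/244.4 = 0.5256; R = Sᾱ/(1−ᾱ) = 128.448/(1−0.5256) = 270.759 m².
Lp = Lw + 10 log₁₀(4/R) = 90.0 -18.31 = 71.7 dB.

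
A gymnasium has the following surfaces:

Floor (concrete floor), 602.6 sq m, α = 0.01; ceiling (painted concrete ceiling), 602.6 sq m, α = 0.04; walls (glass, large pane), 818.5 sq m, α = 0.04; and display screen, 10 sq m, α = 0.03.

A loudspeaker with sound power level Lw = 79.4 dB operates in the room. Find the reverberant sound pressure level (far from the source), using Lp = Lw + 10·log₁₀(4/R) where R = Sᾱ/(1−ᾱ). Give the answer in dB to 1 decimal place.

Σ(Sᵢαᵢ) = 602.6×0.01 + 602.6×0.04 + 818.5×0.04 + 10×0.03 = 63.170; total area S = 2033.7 sq m.
ᾱ = 0.0311, so room constant R = A/(1−ᾱ) = 65.198 sq m.
Lp = Lw + 10 log₁₀(4/R) = 79.4 -12.12 = 67.3 dB.

67.3 dB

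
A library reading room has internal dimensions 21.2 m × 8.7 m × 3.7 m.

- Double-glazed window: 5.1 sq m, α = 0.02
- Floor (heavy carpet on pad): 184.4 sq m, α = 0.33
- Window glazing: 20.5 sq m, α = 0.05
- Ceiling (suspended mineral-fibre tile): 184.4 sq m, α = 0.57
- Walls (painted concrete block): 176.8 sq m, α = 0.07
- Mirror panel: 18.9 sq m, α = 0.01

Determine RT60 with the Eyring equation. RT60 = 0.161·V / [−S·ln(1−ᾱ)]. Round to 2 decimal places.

S = Σ Sᵢ = 590.1 sq m.
Σ(Sᵢαᵢ) = 5.1·0.02 + 184.4·0.33 + 20.5·0.05 + 184.4·0.57 + 176.8·0.07 + 18.9·0.01 = 179.652.
ᾱ = 179.652 / 590.1 = 0.3044.
Eyring denominator: −S ln(1−ᾱ) = 214.195.
V = 21.2 × 8.7 × 3.7 = 682.428 m³.
RT60 = 0.161 × 682.428 / 214.195 = 0.51 s.

0.51 sec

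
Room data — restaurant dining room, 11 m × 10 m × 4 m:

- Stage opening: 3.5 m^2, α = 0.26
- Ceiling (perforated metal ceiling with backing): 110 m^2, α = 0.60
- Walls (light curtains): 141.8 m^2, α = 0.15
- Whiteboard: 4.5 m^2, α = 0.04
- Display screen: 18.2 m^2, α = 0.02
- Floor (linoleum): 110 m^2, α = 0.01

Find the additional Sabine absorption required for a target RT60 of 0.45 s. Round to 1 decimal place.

Summing Sᵢαᵢ: 0.910 + 66.000 + 21.270 + 0.180 + 0.364 + 1.100 → A₁ = 89.824 sabins.
For T = 0.45 s, need A₂ = 0.161·V/T = 0.161·440/0.45 = 157.422 sabins.
Additional absorption ΔA = 157.422 − 89.824 = 67.6 sabins.

67.6 sabins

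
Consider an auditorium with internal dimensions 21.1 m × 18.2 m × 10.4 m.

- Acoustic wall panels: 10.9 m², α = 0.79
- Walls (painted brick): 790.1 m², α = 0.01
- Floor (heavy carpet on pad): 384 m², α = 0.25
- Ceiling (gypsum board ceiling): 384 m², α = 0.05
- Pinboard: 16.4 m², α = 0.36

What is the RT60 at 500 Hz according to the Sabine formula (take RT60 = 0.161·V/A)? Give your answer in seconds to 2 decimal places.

Total absorption A = 10.9·0.79 + 790.1·0.01 + 384·0.25 + 384·0.05 + 16.4·0.36
  = 8.611 + 7.901 + 96.000 + 19.200 + 5.904 = 137.616 m² sabins.
Volume V = 21.1 × 18.2 × 10.4 = 3993.808 m³.
RT60 = 0.161 · V / A = 0.161 × 3993.808 / 137.616 = 4.67 s.

4.67 seconds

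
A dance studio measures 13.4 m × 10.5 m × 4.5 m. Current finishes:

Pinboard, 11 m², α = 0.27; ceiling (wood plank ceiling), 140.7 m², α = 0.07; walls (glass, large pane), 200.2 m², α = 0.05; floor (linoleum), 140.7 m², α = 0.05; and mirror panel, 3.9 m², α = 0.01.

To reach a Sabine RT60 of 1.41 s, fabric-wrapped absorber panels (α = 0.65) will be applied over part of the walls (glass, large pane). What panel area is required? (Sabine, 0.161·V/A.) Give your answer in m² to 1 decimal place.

Total absorption A₁ = 11·0.27 + 140.7·0.07 + 200.2·0.05 + 140.7·0.05 + 3.9·0.01
  = 2.970 + 9.849 + 10.010 + 7.035 + 0.039 = 29.903 m² sabins.
V = 633.15 m³. Target absorption A₂ = 0.161 × 633.15 / 1.41 = 72.296 sabins.
Absorption to add: 72.296 − 29.903 = 42.393 sabins.
Each m² of panel replacing the walls (glass, large pane) adds (0.65 − 0.05) = 0.60 sabins.
Panel area = 42.393 / 0.60 = 70.7 m².

70.7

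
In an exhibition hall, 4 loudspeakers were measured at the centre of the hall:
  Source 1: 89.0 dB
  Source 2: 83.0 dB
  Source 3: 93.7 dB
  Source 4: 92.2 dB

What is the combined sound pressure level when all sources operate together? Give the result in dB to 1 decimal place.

97.0 dB

Sum in the linear (power) domain: Σ 10^(Lᵢ/10) = 10^(89.0/10) + 10^(83.0/10) + 10^(93.7/10) + 10^(92.2/10) = 4.998e+09.
L_total = 10·log₁₀(4.998e+09) = 97.0 dB.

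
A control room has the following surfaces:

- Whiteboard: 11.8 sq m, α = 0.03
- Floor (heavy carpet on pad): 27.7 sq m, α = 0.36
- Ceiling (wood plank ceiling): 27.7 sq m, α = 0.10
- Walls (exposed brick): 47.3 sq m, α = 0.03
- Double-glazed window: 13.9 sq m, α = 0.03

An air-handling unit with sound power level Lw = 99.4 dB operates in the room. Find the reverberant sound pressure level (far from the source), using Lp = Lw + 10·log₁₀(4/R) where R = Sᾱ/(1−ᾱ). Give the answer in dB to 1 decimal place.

93.1 dB

Σ(Sᵢαᵢ) = 11.8×0.03 + 27.7×0.36 + 27.7×0.10 + 47.3×0.03 + 13.9×0.03 = 14.932; total area S = 128.4 sq m.
ᾱ = 0.1163, so room constant R = A/(1−ᾱ) = 16.897 sq m.
Lp = Lw + 10 log₁₀(4/R) = 99.4 -6.26 = 93.1 dB.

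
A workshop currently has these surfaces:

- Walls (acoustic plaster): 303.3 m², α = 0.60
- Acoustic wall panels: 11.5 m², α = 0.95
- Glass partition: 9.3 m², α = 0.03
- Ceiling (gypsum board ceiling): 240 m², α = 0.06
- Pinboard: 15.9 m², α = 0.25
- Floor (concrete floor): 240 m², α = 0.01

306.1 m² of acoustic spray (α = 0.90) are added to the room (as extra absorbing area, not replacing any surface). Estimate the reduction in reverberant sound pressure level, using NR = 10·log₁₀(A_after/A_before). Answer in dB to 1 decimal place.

3.6 dB

A_before = Σ Sᵢαᵢ = 303.3*0.60 + 11.5*0.95 + 9.3*0.03 + 240*0.06 + 15.9*0.25 + 240*0.01 = 213.959 sabins.
Treatment contributes 306.1·0.90 = 275.490 sabins.
A_after = 213.959 + 275.490 = 489.449 sabins.
NR = 10·log₁₀(489.449/213.959) = 3.6 dB.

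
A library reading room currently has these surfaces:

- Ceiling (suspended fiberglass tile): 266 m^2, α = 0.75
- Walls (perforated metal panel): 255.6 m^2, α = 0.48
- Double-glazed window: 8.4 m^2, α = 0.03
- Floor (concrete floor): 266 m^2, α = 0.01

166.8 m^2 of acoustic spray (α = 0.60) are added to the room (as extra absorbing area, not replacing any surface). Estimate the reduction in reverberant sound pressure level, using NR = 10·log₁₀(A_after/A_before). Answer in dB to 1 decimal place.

1.2 dB

A_before = Σ Sᵢαᵢ = 266×0.75 + 255.6×0.48 + 8.4×0.03 + 266×0.01 = 325.100 sabins.
Added absorption = 166.8 × 0.60 = 100.080 sabins.
New total A_after = 425.180 sabins.
NR = 10·log₁₀(425.180/325.100) = 1.2 dB.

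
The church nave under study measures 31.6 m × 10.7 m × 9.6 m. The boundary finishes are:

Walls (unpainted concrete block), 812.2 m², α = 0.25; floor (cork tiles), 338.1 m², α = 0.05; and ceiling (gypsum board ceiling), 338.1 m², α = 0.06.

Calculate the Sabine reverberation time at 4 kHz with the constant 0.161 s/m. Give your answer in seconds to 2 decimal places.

2.18 s

Total absorption A = 812.2·0.25 + 338.1·0.05 + 338.1·0.06
  = 203.050 + 16.905 + 20.286 = 240.241 m² sabins.
V = 31.6·10.7·9.6 = 3245.952 m³.
RT60 = 0.161 · V / A = 0.161 × 3245.952 / 240.241 = 2.18 s.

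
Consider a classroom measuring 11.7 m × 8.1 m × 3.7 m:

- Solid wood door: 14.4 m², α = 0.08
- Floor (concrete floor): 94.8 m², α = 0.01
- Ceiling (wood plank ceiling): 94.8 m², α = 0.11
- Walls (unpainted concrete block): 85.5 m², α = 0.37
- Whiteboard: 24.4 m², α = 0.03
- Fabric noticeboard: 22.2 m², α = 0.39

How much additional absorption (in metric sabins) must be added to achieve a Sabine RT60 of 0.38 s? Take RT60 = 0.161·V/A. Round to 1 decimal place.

Summing Sᵢαᵢ: 1.152 + 0.948 + 10.428 + 31.635 + 0.732 + 8.658 → A₁ = 53.553 sabins.
For T = 0.38 s, need A₂ = 0.161·V/T = 0.161·350.649/0.38 = 148.564 sabins.
ΔA = A₂ − A₁ = 148.564 − 53.553 = 95.0 sabins.

95.0 sabins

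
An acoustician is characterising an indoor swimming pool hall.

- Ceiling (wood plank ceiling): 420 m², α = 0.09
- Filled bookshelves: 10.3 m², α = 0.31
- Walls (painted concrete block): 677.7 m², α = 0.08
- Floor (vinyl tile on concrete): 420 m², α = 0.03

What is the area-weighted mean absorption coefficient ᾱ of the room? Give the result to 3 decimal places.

0.071

Total surface area S = 1528.0 m².
Weighted sum Σ Sα = 107.809.
ᾱ = A/S = 0.071.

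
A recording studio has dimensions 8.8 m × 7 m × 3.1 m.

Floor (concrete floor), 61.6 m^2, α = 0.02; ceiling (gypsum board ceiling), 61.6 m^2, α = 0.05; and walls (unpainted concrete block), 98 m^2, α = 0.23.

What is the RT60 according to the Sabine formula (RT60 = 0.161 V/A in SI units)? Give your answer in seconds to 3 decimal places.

A = Σ Sᵢαᵢ = 61.6*0.02 + 61.6*0.05 + 98*0.23 = 26.852 sabins.
Volume V = 8.8 × 7 × 3.1 = 190.96 m³.
T = 0.161 V/A = 0.161·190.96/26.852 = 1.145 s.

1.145 s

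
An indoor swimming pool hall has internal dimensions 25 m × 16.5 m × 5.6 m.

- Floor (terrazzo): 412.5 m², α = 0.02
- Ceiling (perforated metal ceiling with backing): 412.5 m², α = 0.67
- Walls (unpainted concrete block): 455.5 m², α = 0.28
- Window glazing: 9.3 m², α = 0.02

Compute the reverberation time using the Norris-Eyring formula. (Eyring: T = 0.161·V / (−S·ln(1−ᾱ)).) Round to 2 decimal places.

0.75 seconds

Total surface area S = 412.5 + 412.5 + 455.5 + 9.3 = 1289.8 m².
Σ(Sᵢαᵢ) = 412.5×0.02 + 412.5×0.67 + 455.5×0.28 + 9.3×0.02 = 412.351.
ᾱ = 412.351 / 1289.8 = 0.3197.
−S·ln(1−ᾱ) = −1289.8 × ln(1 − 0.3197) = 496.859.
V = 25 × 16.5 × 5.6 = 2310 m³.
RT60 = 0.161 × 2310 / 496.859 = 0.75 s.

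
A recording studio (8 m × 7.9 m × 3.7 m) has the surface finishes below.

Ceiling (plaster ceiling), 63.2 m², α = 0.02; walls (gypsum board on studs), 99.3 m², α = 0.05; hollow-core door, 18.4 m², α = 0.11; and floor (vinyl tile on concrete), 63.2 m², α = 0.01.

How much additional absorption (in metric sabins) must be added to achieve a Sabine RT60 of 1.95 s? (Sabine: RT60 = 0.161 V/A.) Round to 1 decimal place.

Total absorption A₁ = 63.2×0.02 + 99.3×0.05 + 18.4×0.11 + 63.2×0.01
  = 1.264 + 4.965 + 2.024 + 0.632 = 8.885 m² sabins.
Target A₂ = 0.161·233.84/1.95 = 19.307 sabins (V = 233.84 m³).
Additional absorption ΔA = 19.307 − 8.885 = 10.4 sabins.

10.4 sabins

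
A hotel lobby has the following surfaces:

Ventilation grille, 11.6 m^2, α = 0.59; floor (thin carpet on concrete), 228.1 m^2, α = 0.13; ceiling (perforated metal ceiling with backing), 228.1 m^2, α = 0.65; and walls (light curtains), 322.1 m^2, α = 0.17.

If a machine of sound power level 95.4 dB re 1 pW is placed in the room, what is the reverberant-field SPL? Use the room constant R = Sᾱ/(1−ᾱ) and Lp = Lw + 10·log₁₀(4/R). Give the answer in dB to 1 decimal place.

76.1 dB

A = 239.519 sabins; S = 789.9 m^2.
ᾱ = 0.3032, so room constant R = A/(1−ᾱ) = 343.741 m^2.
Lp = 95.4 + 10·log₁₀(4/343.741) = 95.4 + (-19.34) = 76.1 dB.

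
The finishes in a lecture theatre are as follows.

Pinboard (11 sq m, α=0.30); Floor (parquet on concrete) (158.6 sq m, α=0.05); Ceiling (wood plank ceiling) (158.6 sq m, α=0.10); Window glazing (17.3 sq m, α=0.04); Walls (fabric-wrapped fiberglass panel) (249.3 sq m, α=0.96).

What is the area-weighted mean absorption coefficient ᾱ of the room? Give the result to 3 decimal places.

0.449

S = Σ Sᵢ = 11 + 158.6 + 158.6 + 17.3 + 249.3 = 594.8 sq m.
Σ(Sᵢαᵢ) = 11×0.30 + 158.6×0.05 + 158.6×0.10 + 17.3×0.04 + 249.3×0.96 = 267.110.
ᾱ = A/S = 0.449.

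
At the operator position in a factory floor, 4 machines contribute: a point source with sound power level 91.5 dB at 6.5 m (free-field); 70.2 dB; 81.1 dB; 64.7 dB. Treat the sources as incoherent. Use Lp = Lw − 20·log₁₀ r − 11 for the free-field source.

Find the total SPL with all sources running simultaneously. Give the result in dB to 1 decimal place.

81.6 dB

Source at 6.5 m: Lp = 91.5 − 20·log₁₀(6.5) − 11 = 64.2 dB.
Σ 10^(Lᵢ/10) = 1.449e+08.
Combined level = 10 log₁₀(1.449e+08) = 81.6 dB.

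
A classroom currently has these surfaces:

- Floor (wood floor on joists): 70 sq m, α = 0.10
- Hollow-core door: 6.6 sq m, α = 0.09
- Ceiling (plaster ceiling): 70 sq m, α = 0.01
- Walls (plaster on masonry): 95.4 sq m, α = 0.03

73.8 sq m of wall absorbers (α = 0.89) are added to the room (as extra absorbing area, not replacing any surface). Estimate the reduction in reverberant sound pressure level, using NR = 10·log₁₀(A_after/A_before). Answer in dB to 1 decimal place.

8.4 dB

Summing Sᵢαᵢ: 7.000 + 0.594 + 0.700 + 2.862 → A_before = 11.156 sabins.
Added absorption = 73.8 × 0.89 = 65.682 sabins.
New total A_after = 76.838 sabins.
NR = 10·log₁₀(76.838/11.156) = 8.4 dB.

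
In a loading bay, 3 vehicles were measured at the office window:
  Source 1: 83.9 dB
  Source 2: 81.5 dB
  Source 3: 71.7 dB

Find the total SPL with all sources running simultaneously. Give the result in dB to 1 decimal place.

Sum in the linear (power) domain: Σ 10^(Lᵢ/10) = 10^(83.9/10) + 10^(81.5/10) + 10^(71.7/10) = 4.015e+08.
L_total = 10·log₁₀(4.015e+08) = 86.0 dB.

86.0 dB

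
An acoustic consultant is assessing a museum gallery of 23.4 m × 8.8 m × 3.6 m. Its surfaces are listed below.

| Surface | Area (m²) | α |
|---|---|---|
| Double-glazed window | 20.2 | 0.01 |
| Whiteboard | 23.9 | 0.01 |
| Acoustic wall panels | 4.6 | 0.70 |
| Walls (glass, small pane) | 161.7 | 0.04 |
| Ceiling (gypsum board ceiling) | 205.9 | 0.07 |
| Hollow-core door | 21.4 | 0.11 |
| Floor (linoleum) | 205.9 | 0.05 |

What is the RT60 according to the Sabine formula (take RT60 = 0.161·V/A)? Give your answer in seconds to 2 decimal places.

Summing Sᵢαᵢ: 0.202 + 0.239 + 3.220 + 6.468 + 14.413 + 2.354 + 10.295 → A = 37.191 sabins.
Room volume: 741.312 m³.
T = 0.161 V/A = 0.161·741.312/37.191 = 3.21 s.

3.21 s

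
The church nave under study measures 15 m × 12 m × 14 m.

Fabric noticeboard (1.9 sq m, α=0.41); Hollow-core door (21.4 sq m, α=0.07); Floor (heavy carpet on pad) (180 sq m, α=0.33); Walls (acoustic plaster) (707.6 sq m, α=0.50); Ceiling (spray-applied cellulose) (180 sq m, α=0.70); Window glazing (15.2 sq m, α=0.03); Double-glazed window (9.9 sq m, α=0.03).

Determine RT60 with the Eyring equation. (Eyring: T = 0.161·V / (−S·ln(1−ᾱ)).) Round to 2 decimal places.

Total surface area S = 1.9 + 21.4 + 180 + 707.6 + 180 + 15.2 + 9.9 = 1116.0 sq m.
Σ(Sᵢαᵢ) = 1.9·0.41 + 21.4·0.07 + 180·0.33 + 707.6·0.50 + 180·0.70 + 15.2·0.03 + 9.9·0.03 = 542.230.
Mean coefficient ᾱ = A/S = 0.4859.
Eyring denominator: −S ln(1−ᾱ) = 742.517.
V = 15 × 12 × 14 = 2520 m³.
RT60 = 0.161 × 2520 / 742.517 = 0.55 s.

0.55 seconds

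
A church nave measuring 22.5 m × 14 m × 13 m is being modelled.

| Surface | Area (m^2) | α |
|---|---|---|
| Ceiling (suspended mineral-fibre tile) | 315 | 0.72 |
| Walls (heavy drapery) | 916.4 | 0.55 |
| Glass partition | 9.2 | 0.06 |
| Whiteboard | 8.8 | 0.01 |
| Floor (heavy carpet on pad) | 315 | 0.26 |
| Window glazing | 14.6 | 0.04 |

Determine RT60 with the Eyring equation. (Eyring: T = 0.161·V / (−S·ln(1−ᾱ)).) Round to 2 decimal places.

S = Σ Sᵢ = 1579.0 m^2.
Absorption A = 315·0.72 + 916.4·0.55 + 9.2·0.06 + 8.8·0.01 + 315·0.26 + 14.6·0.04 = 813.944 sabins.
ᾱ = 813.944 / 1579.0 = 0.5155.
−S·ln(1−ᾱ) = −1579.0 × ln(1 − 0.5155) = 1144.203.
V = 22.5 × 14 × 13 = 4095 m³.
T = 0.161·V/[−S·ln(1−ᾱ)] = 0.161·4095/1144.203 = 0.58 s.

0.58 sec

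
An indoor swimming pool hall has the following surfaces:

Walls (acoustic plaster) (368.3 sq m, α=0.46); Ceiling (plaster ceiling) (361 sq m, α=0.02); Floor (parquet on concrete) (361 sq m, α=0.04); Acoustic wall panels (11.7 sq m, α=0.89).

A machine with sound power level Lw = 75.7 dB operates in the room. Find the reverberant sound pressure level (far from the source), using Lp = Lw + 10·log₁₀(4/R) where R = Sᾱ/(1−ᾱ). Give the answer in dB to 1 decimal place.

Σ(Sᵢαᵢ) = 368.3×0.46 + 361×0.02 + 361×0.04 + 11.7×0.89 = 201.491; total area S = 1102.0 sq m.
ᾱ = 201.491/1102.0 = 0.1828; R = Sᾱ/(1−ᾱ) = 201.491/(1−0.1828) = 246.563 sq m.
Lp = 75.7 + 10·log₁₀(4/246.563) = 75.7 + (-17.90) = 57.8 dB.

57.8 dB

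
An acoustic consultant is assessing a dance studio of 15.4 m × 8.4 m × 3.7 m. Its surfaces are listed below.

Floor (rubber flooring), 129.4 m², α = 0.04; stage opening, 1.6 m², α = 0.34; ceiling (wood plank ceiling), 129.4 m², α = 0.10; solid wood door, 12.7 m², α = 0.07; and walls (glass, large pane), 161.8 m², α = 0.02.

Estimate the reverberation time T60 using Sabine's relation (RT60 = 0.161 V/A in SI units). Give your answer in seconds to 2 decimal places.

3.38 sec

Equivalent absorption area: A = 129.4*0.04 + 1.6*0.34 + 129.4*0.10 + 12.7*0.07 + 161.8*0.02 = 22.785 m².
Room volume: 478.632 m³.
T = 0.161 V/A = 0.161·478.632/22.785 = 3.38 s.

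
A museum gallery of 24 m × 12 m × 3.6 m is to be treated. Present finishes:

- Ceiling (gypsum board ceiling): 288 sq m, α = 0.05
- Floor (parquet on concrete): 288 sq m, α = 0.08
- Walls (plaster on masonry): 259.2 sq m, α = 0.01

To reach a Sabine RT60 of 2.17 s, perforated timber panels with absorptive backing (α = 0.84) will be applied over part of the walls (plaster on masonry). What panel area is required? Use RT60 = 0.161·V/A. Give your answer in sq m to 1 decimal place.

A₁ = Σ Sᵢαᵢ = 288·0.05 + 288·0.08 + 259.2·0.01 = 40.032 sabins.
V = 1036.8 m³. Target absorption A₂ = 0.161 × 1036.8 / 2.17 = 76.924 sabins.
Absorption to add: 76.924 − 40.032 = 36.892 sabins.
Each sq m of panel replacing the walls (plaster on masonry) adds (0.84 − 0.01) = 0.83 sabins.
Area = ΔA/Δα = 36.892/0.83 = 44.4 sq m.

44.4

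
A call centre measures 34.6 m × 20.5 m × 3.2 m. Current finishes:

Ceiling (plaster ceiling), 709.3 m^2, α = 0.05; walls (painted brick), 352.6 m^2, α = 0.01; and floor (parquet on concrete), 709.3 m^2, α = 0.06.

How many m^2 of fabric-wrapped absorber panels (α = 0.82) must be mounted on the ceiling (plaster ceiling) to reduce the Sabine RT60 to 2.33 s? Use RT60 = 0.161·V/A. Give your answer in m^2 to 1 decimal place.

97.8

Summing Sᵢαᵢ: 35.465 + 3.526 + 42.558 → A₁ = 81.549 sabins.
Required A₂ = 0.161·2269.76/2.33 = 156.837 sabins.
Absorption to add: 156.837 − 81.549 = 75.288 sabins.
Net gain per m^2: Δα = 0.82 − 0.05 = 0.77.
Panel area = 75.288 / 0.77 = 97.8 m^2.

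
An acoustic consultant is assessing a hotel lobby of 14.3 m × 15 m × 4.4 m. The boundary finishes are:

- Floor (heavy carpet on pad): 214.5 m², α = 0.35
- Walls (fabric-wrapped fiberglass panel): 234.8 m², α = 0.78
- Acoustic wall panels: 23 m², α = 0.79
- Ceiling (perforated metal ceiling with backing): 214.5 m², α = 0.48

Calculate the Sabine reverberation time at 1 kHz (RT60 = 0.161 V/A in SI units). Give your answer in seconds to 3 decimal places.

0.401 sec

A = Σ Sᵢαᵢ = 214.5×0.35 + 234.8×0.78 + 23×0.79 + 214.5×0.48 = 379.349 sabins.
Room volume: 943.8 m³.
RT60 = 0.161 · V / A = 0.161 × 943.8 / 379.349 = 0.401 s.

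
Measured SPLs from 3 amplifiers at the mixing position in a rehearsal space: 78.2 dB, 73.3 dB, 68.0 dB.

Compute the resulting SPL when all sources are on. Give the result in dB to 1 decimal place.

79.7 dB

Converting to relative power and adding: 10^(78.2/10) + 10^(73.3/10) + 10^(68.0/10) = 9.376e+07.
Combined level = 10 log₁₀(9.376e+07) = 79.7 dB.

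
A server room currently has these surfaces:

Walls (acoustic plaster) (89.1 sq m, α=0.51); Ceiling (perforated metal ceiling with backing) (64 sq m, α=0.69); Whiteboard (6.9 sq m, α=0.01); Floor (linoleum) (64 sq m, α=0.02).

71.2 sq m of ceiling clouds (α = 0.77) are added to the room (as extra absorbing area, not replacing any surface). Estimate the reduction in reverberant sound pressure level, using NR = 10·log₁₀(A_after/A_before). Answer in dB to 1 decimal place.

Total absorption A_before = 89.1·0.51 + 64·0.69 + 6.9·0.01 + 64·0.02
  = 45.441 + 44.160 + 0.069 + 1.280 = 90.950 sq m sabins.
Treatment contributes 71.2·0.77 = 54.824 sabins.
A_after = 90.950 + 54.824 = 145.774 sabins.
Reduction = 10 log₁₀(A_after/A_before) = 10 log₁₀(1.6028) = 2.0 dB.

2.0 dB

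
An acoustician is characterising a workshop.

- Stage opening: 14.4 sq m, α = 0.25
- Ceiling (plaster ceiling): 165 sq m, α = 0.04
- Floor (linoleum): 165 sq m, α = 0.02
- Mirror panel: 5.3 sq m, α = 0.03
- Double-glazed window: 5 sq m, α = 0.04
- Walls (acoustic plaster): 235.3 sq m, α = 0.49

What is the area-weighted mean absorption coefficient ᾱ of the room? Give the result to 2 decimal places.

Total surface area S = 590.0 sq m.
A = 14.4×0.25 + 165×0.04 + 165×0.02 + 5.3×0.03 + 5×0.04 + 235.3×0.49 = 129.156 sabins.
ᾱ = A/S = 0.22.

0.22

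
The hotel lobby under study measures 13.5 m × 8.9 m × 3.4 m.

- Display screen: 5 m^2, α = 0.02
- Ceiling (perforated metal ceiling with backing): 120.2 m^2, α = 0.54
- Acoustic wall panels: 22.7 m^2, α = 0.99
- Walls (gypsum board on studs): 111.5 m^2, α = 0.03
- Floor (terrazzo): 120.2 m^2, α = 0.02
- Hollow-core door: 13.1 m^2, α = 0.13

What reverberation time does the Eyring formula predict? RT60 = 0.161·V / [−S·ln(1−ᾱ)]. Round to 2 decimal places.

0.61 seconds

S = Σ Sᵢ = 392.7 m^2.
Σ(Sᵢαᵢ) = 5·0.02 + 120.2·0.54 + 22.7·0.99 + 111.5·0.03 + 120.2·0.02 + 13.1·0.13 = 94.933.
ᾱ = 94.933 / 392.7 = 0.2417.
−S·ln(1−ᾱ) = −392.7 × ln(1 − 0.2417) = 108.651.
V = 13.5 × 8.9 × 3.4 = 408.51 m³.
RT60 = 0.161 × 408.51 / 108.651 = 0.61 s.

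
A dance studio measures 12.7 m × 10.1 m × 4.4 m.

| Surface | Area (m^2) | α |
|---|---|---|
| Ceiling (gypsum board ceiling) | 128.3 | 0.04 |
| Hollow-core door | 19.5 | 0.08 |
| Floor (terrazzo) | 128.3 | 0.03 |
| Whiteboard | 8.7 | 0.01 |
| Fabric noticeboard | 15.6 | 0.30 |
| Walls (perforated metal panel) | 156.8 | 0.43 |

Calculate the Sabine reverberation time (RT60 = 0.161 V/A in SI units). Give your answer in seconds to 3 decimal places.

Summing Sᵢαᵢ: 5.132 + 1.560 + 3.849 + 0.087 + 4.680 + 67.424 → A = 82.732 sabins.
Room volume: 564.388 m³.
Sabine: RT60 = 0.161 × 564.388 / 82.732 = 1.098 s.

1.098 sec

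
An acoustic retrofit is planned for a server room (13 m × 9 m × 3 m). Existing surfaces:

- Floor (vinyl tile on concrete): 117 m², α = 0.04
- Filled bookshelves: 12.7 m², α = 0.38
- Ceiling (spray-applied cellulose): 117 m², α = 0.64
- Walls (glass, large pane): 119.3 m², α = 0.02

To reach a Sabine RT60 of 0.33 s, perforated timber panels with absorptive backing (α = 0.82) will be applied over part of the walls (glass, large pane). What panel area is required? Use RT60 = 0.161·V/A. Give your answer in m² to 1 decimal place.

105.6

Summing Sᵢαᵢ: 4.680 + 4.826 + 74.880 + 2.386 → A₁ = 86.772 sabins.
V = 351 m³. Target absorption A₂ = 0.161 × 351 / 0.33 = 171.245 sabins.
ΔA needed = 171.245 − 86.772 = 84.473 sabins.
Net gain per m²: Δα = 0.82 − 0.02 = 0.80.
Area = ΔA/Δα = 84.473/0.80 = 105.6 m².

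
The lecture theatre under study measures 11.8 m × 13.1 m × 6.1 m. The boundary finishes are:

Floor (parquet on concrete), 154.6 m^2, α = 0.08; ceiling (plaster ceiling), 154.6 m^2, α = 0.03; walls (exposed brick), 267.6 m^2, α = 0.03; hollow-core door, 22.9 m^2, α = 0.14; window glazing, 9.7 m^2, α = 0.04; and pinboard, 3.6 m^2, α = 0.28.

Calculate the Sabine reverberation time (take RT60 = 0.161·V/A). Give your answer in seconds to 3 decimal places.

5.123 sec

Equivalent absorption area: A = 154.6·0.08 + 154.6·0.03 + 267.6·0.03 + 22.9·0.14 + 9.7·0.04 + 3.6·0.28 = 29.636 m^2.
Room volume: 942.938 m³.
T = 0.161 V/A = 0.161·942.938/29.636 = 5.123 s.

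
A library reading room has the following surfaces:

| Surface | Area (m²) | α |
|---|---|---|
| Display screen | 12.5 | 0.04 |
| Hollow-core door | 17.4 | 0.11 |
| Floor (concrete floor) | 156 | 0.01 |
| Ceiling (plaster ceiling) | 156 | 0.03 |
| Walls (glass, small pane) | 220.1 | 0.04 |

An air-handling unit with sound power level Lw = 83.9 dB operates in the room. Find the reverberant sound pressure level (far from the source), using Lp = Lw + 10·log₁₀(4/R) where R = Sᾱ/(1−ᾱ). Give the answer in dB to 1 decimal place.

77.4 dB

A = 17.458 sabins; S = 562.0 m².
ᾱ = 0.0311, so room constant R = A/(1−ᾱ) = 18.018 m².
Lp = 83.9 + 10·log₁₀(4/18.018) = 83.9 + (-6.54) = 77.4 dB.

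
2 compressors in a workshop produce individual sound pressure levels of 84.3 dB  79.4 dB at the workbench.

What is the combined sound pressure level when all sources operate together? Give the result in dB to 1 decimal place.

Sum in the linear (power) domain: Σ 10^(Lᵢ/10) = 10^(84.3/10) + 10^(79.4/10) = 3.562e+08.
Back to dB: 10·log₁₀ Σ = 85.5 dB.

85.5 dB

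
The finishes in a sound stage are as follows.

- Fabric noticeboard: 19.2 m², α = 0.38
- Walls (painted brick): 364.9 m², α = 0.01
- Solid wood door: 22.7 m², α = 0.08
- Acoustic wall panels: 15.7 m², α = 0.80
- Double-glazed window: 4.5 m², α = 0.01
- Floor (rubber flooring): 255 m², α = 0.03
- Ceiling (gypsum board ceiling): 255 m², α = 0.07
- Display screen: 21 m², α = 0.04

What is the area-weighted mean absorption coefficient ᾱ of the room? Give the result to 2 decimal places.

0.05

Total surface area S = 958.0 m².
A = 19.2*0.38 + 364.9*0.01 + 22.7*0.08 + 15.7*0.80 + 4.5*0.01 + 255*0.03 + 255*0.07 + 21*0.04 = 51.706 sabins.
ᾱ = A/S = 0.05.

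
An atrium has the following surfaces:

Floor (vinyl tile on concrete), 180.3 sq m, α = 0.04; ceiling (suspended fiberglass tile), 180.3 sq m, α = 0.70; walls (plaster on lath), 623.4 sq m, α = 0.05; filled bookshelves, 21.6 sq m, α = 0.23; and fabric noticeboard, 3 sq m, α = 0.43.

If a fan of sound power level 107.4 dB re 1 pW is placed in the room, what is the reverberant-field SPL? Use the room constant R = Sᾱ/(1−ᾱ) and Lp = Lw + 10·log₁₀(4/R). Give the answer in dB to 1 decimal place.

90.3 dB

A = 170.850 sabins; S = 1008.6 sq m.
ᾱ = 0.1694, so room constant R = A/(1−ᾱ) = 205.695 sq m.
Lp = Lw + 10 log₁₀(4/R) = 107.4 -17.11 = 90.3 dB.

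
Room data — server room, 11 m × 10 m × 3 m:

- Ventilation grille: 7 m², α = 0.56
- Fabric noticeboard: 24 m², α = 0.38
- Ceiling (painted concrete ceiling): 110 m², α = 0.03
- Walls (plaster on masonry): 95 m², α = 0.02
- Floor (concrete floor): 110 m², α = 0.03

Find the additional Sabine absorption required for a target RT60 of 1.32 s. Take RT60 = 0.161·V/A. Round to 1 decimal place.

Summing Sᵢαᵢ: 3.920 + 9.120 + 3.300 + 1.900 + 3.300 → A₁ = 21.540 sabins.
For T = 1.32 s, need A₂ = 0.161·V/T = 0.161·330/1.32 = 40.250 sabins.
ΔA = A₂ − A₁ = 40.250 − 21.540 = 18.7 sabins.

18.7 sabins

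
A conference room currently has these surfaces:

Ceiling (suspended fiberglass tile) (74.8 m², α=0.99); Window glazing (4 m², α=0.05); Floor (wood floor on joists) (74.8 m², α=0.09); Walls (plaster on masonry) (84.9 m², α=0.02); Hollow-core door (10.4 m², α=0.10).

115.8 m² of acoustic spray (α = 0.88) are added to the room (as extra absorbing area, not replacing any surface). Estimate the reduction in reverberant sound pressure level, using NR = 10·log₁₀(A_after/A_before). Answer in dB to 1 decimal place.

Total absorption A_before = 74.8×0.99 + 4×0.05 + 74.8×0.09 + 84.9×0.02 + 10.4×0.10
  = 74.052 + 0.200 + 6.732 + 1.698 + 1.040 = 83.722 m² sabins.
Treatment contributes 115.8·0.88 = 101.904 sabins.
A_after = 83.722 + 101.904 = 185.626 sabins.
NR = 10·log₁₀(185.626/83.722) = 3.5 dB.

3.5 dB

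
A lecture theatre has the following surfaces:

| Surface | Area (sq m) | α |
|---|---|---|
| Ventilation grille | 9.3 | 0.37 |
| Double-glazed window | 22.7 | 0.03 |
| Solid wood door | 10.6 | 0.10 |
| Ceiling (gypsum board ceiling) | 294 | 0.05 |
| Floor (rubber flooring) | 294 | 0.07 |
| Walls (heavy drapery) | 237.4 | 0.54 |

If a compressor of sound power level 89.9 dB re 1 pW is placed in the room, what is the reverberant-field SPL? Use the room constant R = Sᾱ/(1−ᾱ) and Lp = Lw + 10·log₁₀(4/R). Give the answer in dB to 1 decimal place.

A = 168.658 sabins; S = 868.0 sq m.
ᾱ = 168.658/868.0 = 0.1943; R = Sᾱ/(1−ᾱ) = 168.658/(1−0.1943) = 209.331 sq m.
Lp = Lw + 10 log₁₀(4/R) = 89.9 -17.19 = 72.7 dB.

72.7 dB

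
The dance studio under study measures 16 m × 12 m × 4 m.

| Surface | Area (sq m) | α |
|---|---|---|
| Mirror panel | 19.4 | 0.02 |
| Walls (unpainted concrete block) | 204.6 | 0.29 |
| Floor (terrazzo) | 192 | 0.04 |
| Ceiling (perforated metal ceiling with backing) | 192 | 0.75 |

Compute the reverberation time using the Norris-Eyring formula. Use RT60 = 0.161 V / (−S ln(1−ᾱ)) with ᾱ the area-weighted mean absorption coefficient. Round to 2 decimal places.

S = Σ Sᵢ = 608.0 sq m.
Σ(Sᵢαᵢ) = 19.4×0.02 + 204.6×0.29 + 192×0.04 + 192×0.75 = 211.402.
ᾱ = 211.402 / 608.0 = 0.3477.
−S·ln(1−ᾱ) = −608.0 × ln(1 − 0.3477) = 259.768.
V = 16 × 12 × 4 = 768 m³.
RT60 = 0.161 × 768 / 259.768 = 0.48 s.

0.48 s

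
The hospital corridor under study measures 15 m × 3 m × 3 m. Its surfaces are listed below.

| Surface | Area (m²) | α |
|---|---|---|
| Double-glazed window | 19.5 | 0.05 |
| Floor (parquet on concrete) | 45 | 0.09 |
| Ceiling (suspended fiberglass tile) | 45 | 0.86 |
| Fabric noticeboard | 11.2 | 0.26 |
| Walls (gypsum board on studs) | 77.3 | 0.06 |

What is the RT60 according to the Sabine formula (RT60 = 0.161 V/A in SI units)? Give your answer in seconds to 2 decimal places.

Summing Sᵢαᵢ: 0.975 + 4.050 + 38.700 + 2.912 + 4.638 → A = 51.275 sabins.
V = 15·3·3 = 135 m³.
RT60 = 0.161 · V / A = 0.161 × 135 / 51.275 = 0.42 s.

0.42 s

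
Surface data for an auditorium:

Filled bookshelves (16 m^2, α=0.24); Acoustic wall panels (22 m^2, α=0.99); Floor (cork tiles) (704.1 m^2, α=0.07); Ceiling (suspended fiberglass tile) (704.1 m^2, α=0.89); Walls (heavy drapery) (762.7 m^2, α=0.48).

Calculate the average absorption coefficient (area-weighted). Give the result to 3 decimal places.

0.483

Total surface area S = 2208.9 m^2.
A = 16×0.24 + 22×0.99 + 704.1×0.07 + 704.1×0.89 + 762.7×0.48 = 1067.652 sabins.
ᾱ = 1067.652 / 2208.9 = 0.483.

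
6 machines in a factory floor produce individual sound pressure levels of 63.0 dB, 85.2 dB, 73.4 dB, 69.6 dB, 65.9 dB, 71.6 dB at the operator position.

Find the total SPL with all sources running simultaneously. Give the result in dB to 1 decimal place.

Converting to relative power and adding: 10^(63.0/10) + 10^(85.2/10) + 10^(73.4/10) + 10^(69.6/10) + 10^(65.9/10) + 10^(71.6/10) = 3.825e+08.
Back to dB: 10·log₁₀ Σ = 85.8 dB.

85.8 dB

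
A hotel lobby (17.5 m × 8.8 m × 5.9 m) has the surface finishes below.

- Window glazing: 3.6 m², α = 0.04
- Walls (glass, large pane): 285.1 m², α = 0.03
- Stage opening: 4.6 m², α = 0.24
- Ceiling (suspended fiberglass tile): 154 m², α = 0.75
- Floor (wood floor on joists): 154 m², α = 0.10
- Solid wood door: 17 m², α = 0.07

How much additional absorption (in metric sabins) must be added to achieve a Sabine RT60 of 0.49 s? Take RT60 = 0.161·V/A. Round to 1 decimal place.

Total absorption A₁ = 3.6×0.04 + 285.1×0.03 + 4.6×0.24 + 154×0.75 + 154×0.10 + 17×0.07
  = 0.144 + 8.553 + 1.104 + 115.500 + 15.400 + 1.190 = 141.891 m² sabins.
Target A₂ = 0.161·908.6/0.49 = 298.540 sabins (V = 908.6 m³).
ΔA = A₂ − A₁ = 298.540 − 141.891 = 156.6 sabins.

156.6 sabins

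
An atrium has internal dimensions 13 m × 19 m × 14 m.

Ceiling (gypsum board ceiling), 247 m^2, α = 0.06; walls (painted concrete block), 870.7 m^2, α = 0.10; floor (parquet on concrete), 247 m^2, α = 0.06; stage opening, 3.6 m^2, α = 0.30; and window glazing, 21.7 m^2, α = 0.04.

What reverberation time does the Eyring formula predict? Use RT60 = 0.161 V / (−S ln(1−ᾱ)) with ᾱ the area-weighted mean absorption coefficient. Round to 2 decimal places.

Total surface area S = 247 + 870.7 + 247 + 3.6 + 21.7 = 1390.0 m^2.
Absorption A = 247×0.06 + 870.7×0.10 + 247×0.06 + 3.6×0.30 + 21.7×0.04 = 118.658 sabins.
ᾱ = 118.658 / 1390.0 = 0.0854.
−S·ln(1−ᾱ) = −1390.0 × ln(1 − 0.0854) = 124.083.
V = 13 × 19 × 14 = 3458 m³.
T = 0.161·V/[−S·ln(1−ᾱ)] = 0.161·3458/124.083 = 4.49 s.

4.49 seconds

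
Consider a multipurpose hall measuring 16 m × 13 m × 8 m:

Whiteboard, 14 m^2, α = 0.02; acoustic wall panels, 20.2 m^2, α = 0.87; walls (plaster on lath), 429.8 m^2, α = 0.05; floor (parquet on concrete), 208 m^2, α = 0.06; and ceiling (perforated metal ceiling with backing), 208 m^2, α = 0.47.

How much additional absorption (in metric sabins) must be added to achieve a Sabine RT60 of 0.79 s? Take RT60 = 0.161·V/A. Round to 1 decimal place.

189.5 sabins

Summing Sᵢαᵢ: 0.280 + 17.574 + 21.490 + 12.480 + 97.760 → A₁ = 149.584 sabins.
For T = 0.79 s, need A₂ = 0.161·V/T = 0.161·1664/0.79 = 339.119 sabins.
ΔA = A₂ − A₁ = 339.119 − 149.584 = 189.5 sabins.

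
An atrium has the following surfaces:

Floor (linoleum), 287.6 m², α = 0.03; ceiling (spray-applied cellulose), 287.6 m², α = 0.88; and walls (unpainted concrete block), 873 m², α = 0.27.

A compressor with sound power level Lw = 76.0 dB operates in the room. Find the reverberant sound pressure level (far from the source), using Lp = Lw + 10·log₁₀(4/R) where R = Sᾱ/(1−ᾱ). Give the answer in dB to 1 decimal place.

53.2 dB

A = 497.426 sabins; S = 1448.2 m².
ᾱ = 0.3435, so room constant R = A/(1−ᾱ) = 757.694 m².
Lp = Lw + 10 log₁₀(4/R) = 76.0 -22.77 = 53.2 dB.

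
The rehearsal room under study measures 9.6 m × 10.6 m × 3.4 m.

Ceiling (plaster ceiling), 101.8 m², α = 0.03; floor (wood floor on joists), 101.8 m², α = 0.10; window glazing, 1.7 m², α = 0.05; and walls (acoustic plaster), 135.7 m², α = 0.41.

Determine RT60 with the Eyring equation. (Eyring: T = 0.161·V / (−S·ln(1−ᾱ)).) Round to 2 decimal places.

0.72 seconds

S = Σ Sᵢ = 341.0 m².
Σ(Sᵢαᵢ) = 101.8·0.03 + 101.8·0.10 + 1.7·0.05 + 135.7·0.41 = 68.956.
Mean coefficient ᾱ = A/S = 0.2022.
−S·ln(1−ᾱ) = −341.0 × ln(1 − 0.2022) = 77.031.
V = 9.6 × 10.6 × 3.4 = 345.984 m³.
T = 0.161·V/[−S·ln(1−ᾱ)] = 0.161·345.984/77.031 = 0.72 s.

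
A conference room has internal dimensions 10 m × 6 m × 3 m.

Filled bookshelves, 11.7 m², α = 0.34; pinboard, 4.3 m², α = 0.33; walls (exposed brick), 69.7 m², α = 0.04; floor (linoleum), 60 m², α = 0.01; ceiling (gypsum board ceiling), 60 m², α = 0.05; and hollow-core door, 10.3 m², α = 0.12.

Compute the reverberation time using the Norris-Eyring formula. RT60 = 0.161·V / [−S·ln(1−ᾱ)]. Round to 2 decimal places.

2.16 seconds

S = Σ Sᵢ = 216.0 m².
Σ(Sᵢαᵢ) = 11.7×0.34 + 4.3×0.33 + 69.7×0.04 + 60×0.01 + 60×0.05 + 10.3×0.12 = 13.021.
ᾱ = 13.021 / 216.0 = 0.0603.
Eyring denominator: −S ln(1−ᾱ) = 13.434.
V = 10 × 6 × 3 = 180 m³.
RT60 = 0.161 × 180 / 13.434 = 2.16 s.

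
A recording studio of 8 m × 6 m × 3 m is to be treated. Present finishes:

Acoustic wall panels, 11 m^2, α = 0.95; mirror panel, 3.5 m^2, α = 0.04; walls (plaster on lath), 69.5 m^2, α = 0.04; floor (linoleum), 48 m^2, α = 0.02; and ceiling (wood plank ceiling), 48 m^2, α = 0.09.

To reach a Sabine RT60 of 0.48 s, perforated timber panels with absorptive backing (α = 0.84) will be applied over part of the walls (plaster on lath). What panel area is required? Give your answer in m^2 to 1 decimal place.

37.1

Summing Sᵢαᵢ: 10.450 + 0.140 + 2.780 + 0.960 + 4.320 → A₁ = 18.650 sabins.
Required A₂ = 0.161·144/0.48 = 48.300 sabins.
ΔA needed = 48.300 − 18.650 = 29.650 sabins.
Net gain per m^2: Δα = 0.84 − 0.04 = 0.80.
Panel area = 29.650 / 0.80 = 37.1 m^2.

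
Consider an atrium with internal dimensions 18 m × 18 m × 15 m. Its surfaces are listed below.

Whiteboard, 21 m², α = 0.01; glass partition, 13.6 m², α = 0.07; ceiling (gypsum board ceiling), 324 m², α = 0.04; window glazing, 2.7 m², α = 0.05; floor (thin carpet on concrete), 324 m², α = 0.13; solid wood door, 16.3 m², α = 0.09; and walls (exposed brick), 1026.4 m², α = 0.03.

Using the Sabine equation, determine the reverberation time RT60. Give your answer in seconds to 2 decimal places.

Total absorption A = 21×0.01 + 13.6×0.07 + 324×0.04 + 2.7×0.05 + 324×0.13 + 16.3×0.09 + 1026.4×0.03
  = 0.210 + 0.952 + 12.960 + 0.135 + 42.120 + 1.467 + 30.792 = 88.636 m² sabins.
V = 18·18·15 = 4860 m³.
RT60 = 0.161 · V / A = 0.161 × 4860 / 88.636 = 8.83 s.

8.83 seconds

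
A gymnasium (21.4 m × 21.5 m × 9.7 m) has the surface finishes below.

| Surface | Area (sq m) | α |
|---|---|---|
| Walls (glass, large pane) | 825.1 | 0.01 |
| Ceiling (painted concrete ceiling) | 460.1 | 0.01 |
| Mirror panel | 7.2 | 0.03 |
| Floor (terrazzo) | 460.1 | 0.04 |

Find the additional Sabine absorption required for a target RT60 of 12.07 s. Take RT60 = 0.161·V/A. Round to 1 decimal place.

28.1 sabins

Summing Sᵢαᵢ: 8.251 + 4.601 + 0.216 + 18.404 → A₁ = 31.472 sabins.
For T = 12.07 s, need A₂ = 0.161·V/T = 0.161·4462.97/12.07 = 59.531 sabins.
Shortfall: 59.531 − 31.472 = 28.1 sabins.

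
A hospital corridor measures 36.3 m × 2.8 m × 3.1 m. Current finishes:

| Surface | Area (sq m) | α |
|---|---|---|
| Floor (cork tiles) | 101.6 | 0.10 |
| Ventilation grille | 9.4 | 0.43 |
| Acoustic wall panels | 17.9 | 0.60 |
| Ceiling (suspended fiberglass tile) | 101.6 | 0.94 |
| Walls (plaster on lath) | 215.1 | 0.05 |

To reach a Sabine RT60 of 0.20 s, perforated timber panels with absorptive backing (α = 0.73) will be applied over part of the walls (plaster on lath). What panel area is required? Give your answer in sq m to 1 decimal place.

180.1

Total absorption A₁ = 101.6·0.10 + 9.4·0.43 + 17.9·0.60 + 101.6·0.94 + 215.1·0.05
  = 10.160 + 4.042 + 10.740 + 95.504 + 10.755 = 131.201 sq m sabins.
V = 315.084 m³. Target absorption A₂ = 0.161 × 315.084 / 0.20 = 253.643 sabins.
Absorption to add: 253.643 − 131.201 = 122.442 sabins.
Net gain per sq m: Δα = 0.73 − 0.05 = 0.68.
Panel area = 122.442 / 0.68 = 180.1 sq m.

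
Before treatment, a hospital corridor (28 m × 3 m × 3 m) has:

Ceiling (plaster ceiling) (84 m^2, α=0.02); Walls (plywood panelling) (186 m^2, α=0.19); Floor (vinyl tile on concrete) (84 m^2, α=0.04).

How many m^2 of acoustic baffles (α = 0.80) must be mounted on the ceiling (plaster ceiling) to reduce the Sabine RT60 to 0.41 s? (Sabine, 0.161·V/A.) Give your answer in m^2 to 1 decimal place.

75.1

Total absorption A₁ = 84·0.02 + 186·0.19 + 84·0.04
  = 1.680 + 35.340 + 3.360 = 40.380 m^2 sabins.
V = 252 m³. Target absorption A₂ = 0.161 × 252 / 0.41 = 98.956 sabins.
ΔA needed = 98.956 − 40.380 = 58.576 sabins.
Net gain per m^2: Δα = 0.80 − 0.02 = 0.78.
Panel area = 58.576 / 0.78 = 75.1 m^2.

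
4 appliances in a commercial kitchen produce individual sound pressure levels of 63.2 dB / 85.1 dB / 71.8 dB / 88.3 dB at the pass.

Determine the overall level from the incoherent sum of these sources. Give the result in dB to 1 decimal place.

90.1 dB

Σ 10^(Lᵢ/10) = 1.017e+09.
Back to dB: 10·log₁₀ Σ = 90.1 dB.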